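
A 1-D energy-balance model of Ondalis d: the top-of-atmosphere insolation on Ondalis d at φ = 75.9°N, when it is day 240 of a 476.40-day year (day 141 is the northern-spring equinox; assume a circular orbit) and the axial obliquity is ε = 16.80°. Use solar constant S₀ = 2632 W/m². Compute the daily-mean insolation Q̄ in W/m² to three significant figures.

Solar longitude: λ_s = 360° × (240 − 141)/476.40 = 74.811°.
sin δ = sin 16.80° × sin 74.811° = 0.27894, so δ = +16.197°.
cos H₀ = −tan(+75.9°) tan(+16.197°) = -1.1564 ≤ −1 ⇒ polar day, H₀ = π.
Bracket: H₀ sin φ sin δ + cos φ cos δ sin H₀ = 3.1416×0.96987×0.27894 + 0.24362×0.96031×0.00000 = 0.849914 + 0.000000 = 0.849914.
Q̄ = (S₀/π) × [bracket] = (2632/π) × 0.849914 = 712.1 W/m².

Q̄ ≈ 712 W/m²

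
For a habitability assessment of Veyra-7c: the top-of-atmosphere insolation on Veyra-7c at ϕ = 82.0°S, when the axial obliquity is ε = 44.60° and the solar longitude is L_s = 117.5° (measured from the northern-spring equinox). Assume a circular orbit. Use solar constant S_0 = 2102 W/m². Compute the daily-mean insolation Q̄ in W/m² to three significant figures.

Q̄ ≈ 0.00 W/m²

Solar declination: sin δ = sin ε · sin L_s = sin 44.60° × sin 117.5° = 0.62282, so δ = +38.522°.
cos h₀ = −tan(-82.0°) tan(+38.522°) = 5.6643 ≥ 1 ⇒ polar night, h₀ = 0 and Q̄ = 0.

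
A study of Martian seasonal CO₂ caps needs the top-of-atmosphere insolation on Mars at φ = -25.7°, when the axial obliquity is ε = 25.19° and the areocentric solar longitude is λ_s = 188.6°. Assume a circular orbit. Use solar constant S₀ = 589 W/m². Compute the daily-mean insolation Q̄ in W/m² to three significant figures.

Q̄ ≈ 177 W/m²

sin δ = sin 25.19° × sin 188.6° = -0.06365, so δ = -3.649°.
cos H₀ = −tan(-25.7°) tan(-3.649°) = -0.0307, H₀ = 1.6015 rad.
Bracket: H₀ sin φ sin δ + cos φ cos δ sin H₀ = 1.6015×-0.43366×-0.06365 + 0.90108×0.99797×0.99953 = 0.044205 + 0.898828 = 0.943033.
Q̄ = (S₀/π) × [bracket] = (589/π) × 0.943033 = 176.8 W/m².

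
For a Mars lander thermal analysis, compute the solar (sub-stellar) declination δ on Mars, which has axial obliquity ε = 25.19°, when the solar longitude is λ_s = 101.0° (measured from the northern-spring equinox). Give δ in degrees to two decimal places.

sin δ = sin ε · sin λ_s = sin 25.19° × sin 101.0° = 0.417801.
δ = arcsin(0.417801) = +24.70°.

δ = +24.70°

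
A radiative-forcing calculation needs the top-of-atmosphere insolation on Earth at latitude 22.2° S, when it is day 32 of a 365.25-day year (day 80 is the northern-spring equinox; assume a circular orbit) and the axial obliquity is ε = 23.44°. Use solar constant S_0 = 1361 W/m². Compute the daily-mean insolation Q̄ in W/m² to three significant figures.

Solar longitude: L_s = 360° × (32 − 80)/365.25 = -47.310°, i.e. -47.310° + 360° = 312.690°.
sin δ = sin 23.44° × sin 312.690° = -0.29239, so δ = -17.001°.
cos h₀ = −tan(-22.2°) tan(-17.001°) = -0.1248, h₀ = 1.6959 rad.
Bracket: h₀ sin ϕ sin δ + cos ϕ cos δ sin h₀ = 1.6959×-0.37784×-0.29239 + 0.92587×0.95630×0.99219 = 0.187357 + 0.878494 = 1.065851.
Q̄ = (S_0/π) × [bracket] = (1361/π) × 1.065851 = 461.7 W/m².

Q̄ ≈ 462 W/m²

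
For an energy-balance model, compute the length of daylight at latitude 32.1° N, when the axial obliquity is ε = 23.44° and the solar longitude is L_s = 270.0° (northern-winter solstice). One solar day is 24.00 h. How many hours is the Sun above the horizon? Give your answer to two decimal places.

9.90 h

Solar declination: sin δ = sin ε · sin L_s = sin 23.44° × sin 270.0° = -0.39779, so δ = -23.440°.
cos h₀ = −tan ϕ · tan δ = −tan(+32.1°) × tan(-23.440°) = 0.2720, so h₀ = 1.2953 rad = 74.22°.
Daylight = 2h₀/(2π) × 24.00 h = (1.2953/π) × 24.00 = 9.90 h.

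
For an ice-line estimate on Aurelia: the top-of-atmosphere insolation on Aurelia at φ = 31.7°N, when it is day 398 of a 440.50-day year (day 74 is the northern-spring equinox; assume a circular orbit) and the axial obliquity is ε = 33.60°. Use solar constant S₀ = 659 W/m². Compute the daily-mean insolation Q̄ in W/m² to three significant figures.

Q̄ ≈ 66.1 W/m²

Solar longitude: λ_s = 360° × (398 − 74)/440.50 = 264.790°.
sin δ = sin 33.60° × sin 264.790° = -0.55111, so δ = -33.443°.
cos H₀ = −tan(+31.7°) tan(-33.443°) = 0.4079, H₀ = 1.1506 rad.
Bracket: H₀ sin φ sin δ + cos φ cos δ sin H₀ = 1.1506×0.52547×-0.55111 + 0.85081×0.83444×0.91302 = -0.333204 + 0.648198 = 0.314994.
Q̄ = (S₀/π) × [bracket] = (659/π) × 0.314994 = 66.08 W/m².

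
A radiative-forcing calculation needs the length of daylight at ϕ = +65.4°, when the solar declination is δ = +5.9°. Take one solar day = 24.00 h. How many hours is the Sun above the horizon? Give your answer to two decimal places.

cos h₀ = −tan ϕ · tan δ = −tan(+65.4°) × tan(+5.900°) = -0.2257, so h₀ = 1.7985 rad = 103.04°.
Daylight = 2h₀/(2π) × 24.00 h = (1.7985/π) × 24.00 = 13.74 h.

13.74 h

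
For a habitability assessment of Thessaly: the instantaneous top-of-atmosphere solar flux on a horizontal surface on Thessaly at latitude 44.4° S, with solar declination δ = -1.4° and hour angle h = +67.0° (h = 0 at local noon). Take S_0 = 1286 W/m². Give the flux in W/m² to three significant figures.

381 W/m²

cos θ_z = sin ϕ sin δ + cos ϕ cos δ cos h = 0.017094 + 0.279083 = 0.296177.
Flux = S_0 · cos θ_z = 1286 × 0.296177 = 380.9 W/m².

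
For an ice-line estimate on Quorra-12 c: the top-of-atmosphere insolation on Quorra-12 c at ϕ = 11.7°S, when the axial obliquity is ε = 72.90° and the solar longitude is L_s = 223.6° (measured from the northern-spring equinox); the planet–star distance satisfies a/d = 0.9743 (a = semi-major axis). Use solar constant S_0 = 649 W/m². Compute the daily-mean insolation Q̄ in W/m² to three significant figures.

Solar declination: sin δ = sin ε · sin L_s = sin 72.90° × sin 223.6° = -0.65913, so δ = -41.234°.
cos h₀ = −tan(-11.7°) tan(-41.234°) = -0.1815, h₀ = 1.7533 rad.
Bracket: h₀ sin ϕ sin δ + cos ϕ cos δ sin h₀ = 1.7533×-0.20279×-0.65913 + 0.97922×0.75203×0.98339 = 0.234355 + 0.724171 = 0.958526.
Inverse-square distance factor (a/d)² = 0.9743² = 0.949260.
Q̄ = (S_0/π) × 0.949260 × [bracket] = (649/π) × 0.949260 × 0.958526 = 188.0 W/m².

Q̄ ≈ 188 W/m²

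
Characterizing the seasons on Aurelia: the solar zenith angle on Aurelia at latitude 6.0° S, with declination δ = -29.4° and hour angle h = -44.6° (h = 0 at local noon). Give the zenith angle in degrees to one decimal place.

θ_z = 48.1°

cos θ_z = sin ϕ sin δ + cos ϕ cos δ cos h = 0.051313 + 0.616929 = 0.668242.
θ_z = arccos(0.668242) = 48.1°.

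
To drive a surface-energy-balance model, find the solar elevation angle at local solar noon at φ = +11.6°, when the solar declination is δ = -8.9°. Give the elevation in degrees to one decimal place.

69.5°

At local noon the hour angle is zero, so the zenith angle equals |φ − δ| = |+11.6° − (-8.900°)| = 20.500°.
Elevation = 90° − 20.500° = 69.5°.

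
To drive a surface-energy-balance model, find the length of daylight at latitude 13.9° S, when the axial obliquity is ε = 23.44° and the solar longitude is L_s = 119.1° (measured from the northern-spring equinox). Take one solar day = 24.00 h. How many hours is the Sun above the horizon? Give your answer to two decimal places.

Solar declination: sin δ = sin ε · sin L_s = sin 23.44° × sin 119.1° = 0.34758, so δ = +20.339°.
cos h₀ = −tan ϕ · tan δ = −tan(-13.9°) × tan(+20.339°) = 0.0917, so h₀ = 1.4789 rad = 84.74°.
Daylight = 2h₀/(2π) × 24.00 h = (1.4789/π) × 24.00 = 11.30 h.

11.30 h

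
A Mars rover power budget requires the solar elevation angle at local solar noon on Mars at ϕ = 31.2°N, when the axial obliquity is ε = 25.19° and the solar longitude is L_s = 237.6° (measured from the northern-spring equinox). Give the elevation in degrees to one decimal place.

Solar declination: sin δ = sin ε · sin L_s = sin 25.19° × sin 237.6° = -0.35936, so δ = -21.061°.
At local noon the hour angle is zero, so the zenith angle equals |ϕ − δ| = |+31.2° − (-21.061°)| = 52.261°.
Elevation = 90° − 52.261° = 37.7°.

37.7°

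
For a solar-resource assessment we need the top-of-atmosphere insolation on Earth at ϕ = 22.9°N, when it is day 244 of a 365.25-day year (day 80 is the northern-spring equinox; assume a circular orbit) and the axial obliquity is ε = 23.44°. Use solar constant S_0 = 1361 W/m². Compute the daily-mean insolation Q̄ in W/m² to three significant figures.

Q̄ ≈ 430 W/m²

Solar longitude: L_s = 360° × (244 − 80)/365.25 = 161.643°.
sin δ = sin 23.44° × sin 161.643° = 0.12528, so δ = +7.197°.
cos h₀ = −tan(+22.9°) tan(+7.197°) = -0.0533, h₀ = 1.6242 rad.
Bracket: h₀ sin ϕ sin δ + cos ϕ cos δ sin h₀ = 1.6242×0.38912×0.12528 + 0.92119×0.99212×0.99858 = 0.079178 + 0.912633 = 0.991811.
Q̄ = (S_0/π) × [bracket] = (1361/π) × 0.991811 = 429.7 W/m².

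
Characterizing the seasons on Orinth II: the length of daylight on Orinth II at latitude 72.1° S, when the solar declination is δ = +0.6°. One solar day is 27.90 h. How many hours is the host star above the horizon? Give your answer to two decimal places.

13.66 h

cos H₀ = −tan φ · tan δ = −tan(-72.1°) × tan(+0.600°) = 0.0324, so H₀ = 1.5384 rad = 88.14°.
Daylight = 2H₀/(2π) × 27.90 h = (1.5384/π) × 27.90 = 13.66 h.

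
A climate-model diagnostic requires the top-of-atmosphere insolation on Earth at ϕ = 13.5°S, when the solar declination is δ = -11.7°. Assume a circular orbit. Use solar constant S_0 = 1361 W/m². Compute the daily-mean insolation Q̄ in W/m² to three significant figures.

Q̄ ≈ 445 W/m²

cos h₀ = −tan(-13.5°) tan(-11.700°) = -0.0497, h₀ = 1.6205 rad.
Bracket: h₀ sin ϕ sin δ + cos ϕ cos δ sin h₀ = 1.6205×-0.23345×-0.20279 + 0.97237×0.97922×0.99876 = 0.076717 + 0.950983 = 1.027700.
Q̄ = (S_0/π) × [bracket] = (1361/π) × 1.027700 = 445.2 W/m².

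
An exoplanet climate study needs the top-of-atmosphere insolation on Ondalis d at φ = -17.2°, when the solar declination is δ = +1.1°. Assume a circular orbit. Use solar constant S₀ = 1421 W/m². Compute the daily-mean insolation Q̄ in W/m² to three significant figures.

cos H₀ = −tan(-17.2°) tan(+1.100°) = 0.0059, H₀ = 1.5649 rad.
Bracket: H₀ sin φ sin δ + cos φ cos δ sin H₀ = 1.5649×-0.29571×0.01920 + 0.95528×0.99982×0.99998 = -0.008885 + 0.955089 = 0.946204.
Q̄ = (S₀/π) × [bracket] = (1421/π) × 0.946204 = 428.0 W/m².

Q̄ ≈ 428 W/m²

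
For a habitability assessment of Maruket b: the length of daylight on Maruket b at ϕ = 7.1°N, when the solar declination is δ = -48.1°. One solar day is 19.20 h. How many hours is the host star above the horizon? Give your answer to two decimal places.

8.75 h

cos h₀ = −tan ϕ · tan δ = −tan(+7.1°) × tan(-48.100°) = 0.1388, so h₀ = 1.4315 rad = 82.02°.
Daylight = 2h₀/(2π) × 19.20 h = (1.4315/π) × 19.20 = 8.75 h.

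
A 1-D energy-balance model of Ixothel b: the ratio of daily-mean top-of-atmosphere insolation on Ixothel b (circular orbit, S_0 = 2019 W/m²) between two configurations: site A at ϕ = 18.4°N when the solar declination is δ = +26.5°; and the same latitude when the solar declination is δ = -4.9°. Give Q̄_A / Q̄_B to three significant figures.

Q̄_A / Q̄_B ≈ 1.20

— Configuration A (ϕ=+18.4°):
cos h₀ = −tan(+18.4°) tan(+26.500°) = -0.1659, h₀ = 1.7374 rad.
Bracket: h₀ sin ϕ sin δ + cos ϕ cos δ sin h₀ = 1.7374×0.31565×0.44620 + 0.94888×0.89493×0.98615 = 0.244701 + 0.837420 = 1.082121.
Q̄ = (S_0/π) × [bracket] = (2019/π) × 1.082121 = 695.44 W/m².
— Configuration B (ϕ=+18.4°):
cos h₀ = −tan(+18.4°) tan(-4.900°) = 0.0285, h₀ = 1.5423 rad.
Bracket: h₀ sin ϕ sin δ + cos ϕ cos δ sin h₀ = 1.5423×0.31565×-0.08542 + 0.94888×0.99635×0.99959 = -0.041585 + 0.945029 = 0.903444.
Q̄ = (S_0/π) × [bracket] = (2019/π) × 0.903444 = 580.61 W/m².
Ratio Q̄_A / Q̄_B = 695.44 / 580.61 = 1.198.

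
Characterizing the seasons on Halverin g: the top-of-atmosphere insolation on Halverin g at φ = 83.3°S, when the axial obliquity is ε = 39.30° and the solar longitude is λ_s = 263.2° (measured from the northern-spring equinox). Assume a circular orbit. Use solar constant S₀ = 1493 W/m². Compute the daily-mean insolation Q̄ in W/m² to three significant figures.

Q̄ ≈ 933 W/m²

Solar declination: sin δ = sin ε · sin λ_s = sin 39.30° × sin 263.2° = -0.62893, so δ = -38.971°.
cos H₀ = −tan(-83.3°) tan(-38.971°) = -6.8862 ≤ −1 ⇒ polar day, H₀ = π.
Bracket: H₀ sin φ sin δ + cos φ cos δ sin H₀ = 3.1416×-0.99317×-0.62893 + 0.11667×0.77747×0.00000 = 1.962351 + 0.000000 = 1.962351.
Q̄ = (S₀/π) × [bracket] = (1493/π) × 1.962351 = 932.6 W/m².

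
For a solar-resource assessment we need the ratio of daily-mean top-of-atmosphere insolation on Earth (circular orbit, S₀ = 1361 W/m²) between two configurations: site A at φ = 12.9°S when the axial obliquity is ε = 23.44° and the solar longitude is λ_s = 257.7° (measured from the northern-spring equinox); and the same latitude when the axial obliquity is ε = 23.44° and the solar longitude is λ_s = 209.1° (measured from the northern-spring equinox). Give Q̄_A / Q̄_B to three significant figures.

— Configuration A (φ=-12.9°):
Solar declination: sin δ = sin ε · sin λ_s = sin 23.44° × sin 257.7° = -0.38866, so δ = -22.871°.
cos H₀ = −tan(-12.9°) tan(-22.871°) = -0.0966, H₀ = 1.6676 rad.
Bracket: H₀ sin φ sin δ + cos φ cos δ sin H₀ = 1.6676×-0.22325×-0.38866 + 0.97476×0.92138×0.99532 = 0.144695 + 0.893921 = 1.038616.
Q̄ = (S₀/π) × [bracket] = (1361/π) × 1.038616 = 449.95 W/m².
— Configuration B (φ=-12.9°):
Solar declination: sin δ = sin ε · sin λ_s = sin 23.44° × sin 209.1° = -0.19346, so δ = -11.155°.
cos H₀ = −tan(-12.9°) tan(-11.155°) = -0.0452, H₀ = 1.6160 rad.
Bracket: H₀ sin φ sin δ + cos φ cos δ sin H₀ = 1.6160×-0.22325×-0.19346 + 0.97476×0.98111×0.99898 = 0.069795 + 0.955371 = 1.025166.
Q̄ = (S₀/π) × [bracket] = (1361/π) × 1.025166 = 444.12 W/m².
Ratio Q̄_A / Q̄_B = 449.95 / 444.12 = 1.013.

Q̄_A / Q̄_B ≈ 1.01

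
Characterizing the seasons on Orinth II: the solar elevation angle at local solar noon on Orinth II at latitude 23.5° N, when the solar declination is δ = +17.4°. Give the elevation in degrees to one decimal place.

83.9°

At local noon the hour angle is zero, so the zenith angle equals |ϕ − δ| = |+23.5° − (+17.400°)| = 6.100°.
Elevation = 90° − 6.100° = 83.9°.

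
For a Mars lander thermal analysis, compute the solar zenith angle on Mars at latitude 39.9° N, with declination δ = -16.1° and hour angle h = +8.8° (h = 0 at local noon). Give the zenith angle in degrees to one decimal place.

cos θ_z = sin ϕ sin δ + cos ϕ cos δ cos h = -0.177883 + 0.728400 = 0.550517.
θ_z = arccos(0.550517) = 56.6°.

θ_z = 56.6°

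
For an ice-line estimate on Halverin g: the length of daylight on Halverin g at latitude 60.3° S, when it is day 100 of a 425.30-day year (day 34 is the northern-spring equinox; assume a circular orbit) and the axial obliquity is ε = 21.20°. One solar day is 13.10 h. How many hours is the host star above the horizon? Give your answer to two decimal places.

Solar longitude: λ_s = 360° × (100 − 34)/425.30 = 55.866°.
sin δ = sin 21.20° × sin 55.866° = 0.29933, so δ = +17.417°.
cos H₀ = −tan φ · tan δ = −tan(-60.3°) × tan(+17.417°) = 0.5500, so H₀ = 0.9884 rad = 56.63°.
Daylight = 2H₀/(2π) × 13.10 h = (0.9884/π) × 13.10 = 4.12 h.

4.12 h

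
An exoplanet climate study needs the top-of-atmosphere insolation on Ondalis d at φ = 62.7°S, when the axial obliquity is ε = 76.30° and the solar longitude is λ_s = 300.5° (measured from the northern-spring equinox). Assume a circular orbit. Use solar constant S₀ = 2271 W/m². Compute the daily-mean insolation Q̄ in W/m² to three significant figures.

Q̄ ≈ 1.69e+03 W/m²

Solar declination: sin δ = sin ε · sin λ_s = sin 76.30° × sin 300.5° = -0.83712, so δ = -56.837°.
cos H₀ = −tan(-62.7°) tan(-56.837°) = -2.9649 ≤ −1 ⇒ polar day, H₀ = π.
Bracket: H₀ sin φ sin δ + cos φ cos δ sin H₀ = 3.1416×-0.88862×-0.83712 + 0.45865×0.54703×0.00000 = 2.336978 + 0.000000 = 2.336978.
Q̄ = (S₀/π) × [bracket] = (2271/π) × 2.336978 = 1689 W/m².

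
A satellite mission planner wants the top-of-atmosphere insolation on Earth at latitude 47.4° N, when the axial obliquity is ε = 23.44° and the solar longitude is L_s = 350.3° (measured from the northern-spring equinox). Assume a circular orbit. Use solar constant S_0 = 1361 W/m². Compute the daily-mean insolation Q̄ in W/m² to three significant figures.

Solar declination: sin δ = sin ε · sin L_s = sin 23.44° × sin 350.3° = -0.06702, so δ = -3.843°.
cos h₀ = −tan(+47.4°) tan(-3.843°) = 0.0731, h₀ = 1.4977 rad.
Bracket: h₀ sin ϕ sin δ + cos ϕ cos δ sin h₀ = 1.4977×0.73610×-0.06702 + 0.67688×0.99775×0.99733 = -0.073887 + 0.673554 = 0.599667.
Q̄ = (S_0/π) × [bracket] = (1361/π) × 0.599667 = 259.8 W/m².

Q̄ ≈ 260 W/m²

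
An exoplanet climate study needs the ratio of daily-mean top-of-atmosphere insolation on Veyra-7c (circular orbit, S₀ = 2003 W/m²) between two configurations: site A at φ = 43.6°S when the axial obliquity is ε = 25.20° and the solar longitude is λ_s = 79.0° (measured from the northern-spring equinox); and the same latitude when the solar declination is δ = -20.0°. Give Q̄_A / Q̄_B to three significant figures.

— Configuration A (φ=-43.6°):
Solar declination: sin δ = sin ε · sin λ_s = sin 25.20° × sin 79.0° = 0.41796, so δ = +24.706°.
cos H₀ = −tan(-43.6°) tan(+24.706°) = 0.4381, H₀ = 1.1173 rad.
Bracket: H₀ sin φ sin δ + cos φ cos δ sin H₀ = 1.1173×-0.68962×0.41796 + 0.72417×0.90847×0.89892 = -0.322043 + 0.591388 = 0.269345.
Q̄ = (S₀/π) × [bracket] = (2003/π) × 0.269345 = 171.73 W/m².
— Configuration B (φ=-43.6°):
cos H₀ = −tan(-43.6°) tan(-20.000°) = -0.3466, H₀ = 1.9247 rad.
Bracket: H₀ sin φ sin δ + cos φ cos δ sin H₀ = 1.9247×-0.68962×-0.34202 + 0.72417×0.93969×0.93801 = 0.453967 + 0.638311 = 1.092278.
Q̄ = (S₀/π) × [bracket] = (2003/π) × 1.092278 = 696.41 W/m².
Ratio Q̄_A / Q̄_B = 171.73 / 696.41 = 0.2466.

Q̄_A / Q̄_B ≈ 0.247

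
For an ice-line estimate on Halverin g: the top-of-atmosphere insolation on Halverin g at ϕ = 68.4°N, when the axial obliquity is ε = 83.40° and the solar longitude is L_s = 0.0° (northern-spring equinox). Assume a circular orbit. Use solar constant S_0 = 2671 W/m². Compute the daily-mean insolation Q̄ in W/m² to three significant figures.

Q̄ ≈ 313 W/m²

Solar declination: sin δ = sin ε · sin L_s = sin 83.40° × sin 0.0° = 0.00000, so δ = +0.000°.
cos h₀ = −tan(+68.4°) tan(+0.000°) = -0.0000, h₀ = 1.5708 rad.
Bracket: h₀ sin ϕ sin δ + cos ϕ cos δ sin h₀ = 1.5708×0.92978×0.00000 + 0.36812×1.00000×1.00000 = 0.000000 + 0.368120 = 0.368120.
Q̄ = (S_0/π) × [bracket] = (2671/π) × 0.368120 = 313.0 W/m².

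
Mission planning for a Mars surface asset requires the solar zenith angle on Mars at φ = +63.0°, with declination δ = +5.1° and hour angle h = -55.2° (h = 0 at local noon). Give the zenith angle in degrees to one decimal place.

θ_z = 70.3°

cos θ_z = sin φ sin δ + cos φ cos δ cos h = 0.079205 + 0.258073 = 0.337278.
θ_z = arccos(0.337278) = 70.3°.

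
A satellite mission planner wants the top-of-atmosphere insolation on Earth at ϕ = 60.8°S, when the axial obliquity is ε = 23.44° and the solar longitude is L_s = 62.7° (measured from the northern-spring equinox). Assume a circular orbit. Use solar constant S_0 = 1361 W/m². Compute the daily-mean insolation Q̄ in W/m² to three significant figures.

Q̄ ≈ 34.9 W/m²

Solar declination: sin δ = sin ε · sin L_s = sin 23.44° × sin 62.7° = 0.35348, so δ = +20.700°.
cos h₀ = −tan(-60.8°) tan(+20.700°) = 0.6761, h₀ = 0.8283 rad.
Bracket: h₀ sin ϕ sin δ + cos ϕ cos δ sin h₀ = 0.8283×-0.87292×0.35348 + 0.48786×0.93544×0.73678 = -0.255580 + 0.336240 = 0.080660.
Q̄ = (S_0/π) × [bracket] = (1361/π) × 0.080660 = 34.94 W/m².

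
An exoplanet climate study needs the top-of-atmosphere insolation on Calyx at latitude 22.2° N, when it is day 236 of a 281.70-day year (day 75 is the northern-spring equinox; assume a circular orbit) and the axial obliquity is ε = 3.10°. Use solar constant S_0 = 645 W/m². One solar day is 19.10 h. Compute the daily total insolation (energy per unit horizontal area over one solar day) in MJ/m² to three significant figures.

12.9 MJ/m²

Solar longitude: L_s = 360° × (236 − 75)/281.70 = 205.751°.
sin δ = sin 3.10° × sin 205.751° = -0.02349, so δ = -1.346°.
cos h₀ = −tan(+22.2°) tan(-1.346°) = 0.0096, h₀ = 1.5612 rad.
Bracket: h₀ sin ϕ sin δ + cos ϕ cos δ sin h₀ = 1.5612×0.37784×-0.02349 + 0.92587×0.99972×0.99995 = -0.013856 + 0.925564 = 0.911708.
Q̄ = (S_0/π) × [bracket] = (645/π) × 0.911708 = 187.18 W/m².
Daily total = Q̄ × 19.10 h × 3600 s/h = 187.18 × 19.10 × 3600 / 10⁶ = 12.87 MJ/m².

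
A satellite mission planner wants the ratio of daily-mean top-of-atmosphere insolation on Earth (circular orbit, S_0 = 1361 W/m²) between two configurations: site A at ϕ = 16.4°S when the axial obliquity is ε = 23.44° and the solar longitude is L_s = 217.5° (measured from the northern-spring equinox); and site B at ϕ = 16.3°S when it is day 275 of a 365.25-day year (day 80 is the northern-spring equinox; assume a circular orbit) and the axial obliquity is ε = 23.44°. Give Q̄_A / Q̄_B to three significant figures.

Q̄_A / Q̄_B ≈ 1.05

— Configuration A (ϕ=-16.4°):
Solar declination: sin δ = sin ε · sin L_s = sin 23.44° × sin 217.5° = -0.24216, so δ = -14.014°.
cos h₀ = −tan(-16.4°) tan(-14.014°) = -0.0735, h₀ = 1.6443 rad.
Bracket: h₀ sin ϕ sin δ + cos ϕ cos δ sin h₀ = 1.6443×-0.28234×-0.24216 + 0.95931×0.97024×0.99730 = 0.112423 + 0.928248 = 1.040671.
Q̄ = (S_0/π) × [bracket] = (1361/π) × 1.040671 = 450.84 W/m².
— Configuration B (ϕ=-16.3°):
Solar longitude: L_s = 360° × (275 − 80)/365.25 = 192.197°.
sin δ = sin 23.44° × sin 192.197° = -0.08404, so δ = -4.821°.
cos h₀ = −tan(-16.3°) tan(-4.821°) = -0.0247, h₀ = 1.5955 rad.
Bracket: h₀ sin ϕ sin δ + cos ϕ cos δ sin h₀ = 1.5955×-0.28067×-0.08404 + 0.95981×0.99646×0.99970 = 0.037634 + 0.956125 = 0.993759.
Q̄ = (S_0/π) × [bracket] = (1361/π) × 0.993759 = 430.52 W/m².
Ratio Q̄_A / Q̄_B = 450.84 / 430.52 = 1.047.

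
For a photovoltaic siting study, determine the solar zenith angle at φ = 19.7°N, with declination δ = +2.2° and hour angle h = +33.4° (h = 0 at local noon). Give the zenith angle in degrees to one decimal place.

θ_z = 37.0°

cos θ_z = sin φ sin δ + cos φ cos δ cos h = 0.012940 + 0.785405 = 0.798345.
θ_z = arccos(0.798345) = 37.0°.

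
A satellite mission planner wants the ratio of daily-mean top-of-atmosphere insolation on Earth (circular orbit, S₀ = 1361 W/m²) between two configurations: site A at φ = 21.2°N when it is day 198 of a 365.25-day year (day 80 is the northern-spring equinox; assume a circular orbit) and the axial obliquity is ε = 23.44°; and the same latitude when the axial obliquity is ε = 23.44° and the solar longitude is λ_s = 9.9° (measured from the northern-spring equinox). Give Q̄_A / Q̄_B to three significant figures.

Q̄_A / Q̄_B ≈ 1.12

— Configuration A (φ=+21.2°):
Solar longitude: λ_s = 360° × (198 − 80)/365.25 = 116.304°.
sin δ = sin 23.44° × sin 116.304° = 0.35660, so δ = +20.892°.
cos H₀ = −tan(+21.2°) tan(+20.892°) = -0.1480, H₀ = 1.7194 rad.
Bracket: H₀ sin φ sin δ + cos φ cos δ sin H₀ = 1.7194×0.36162×0.35660 + 0.93232×0.93426×0.98898 = 0.221723 + 0.861431 = 1.083154.
Q̄ = (S₀/π) × [bracket] = (1361/π) × 1.083154 = 469.24 W/m².
— Configuration B (φ=+21.2°):
Solar declination: sin δ = sin ε · sin λ_s = sin 23.44° × sin 9.9° = 0.06839, so δ = +3.922°.
cos H₀ = −tan(+21.2°) tan(+3.922°) = -0.0266, H₀ = 1.5974 rad.
Bracket: H₀ sin φ sin δ + cos φ cos δ sin H₀ = 1.5974×0.36162×0.06839 + 0.93232×0.99766×0.99965 = 0.039506 + 0.929813 = 0.969319.
Q̄ = (S₀/π) × [bracket] = (1361/π) × 0.969319 = 419.93 W/m².
Ratio Q̄_A / Q̄_B = 469.24 / 419.93 = 1.117.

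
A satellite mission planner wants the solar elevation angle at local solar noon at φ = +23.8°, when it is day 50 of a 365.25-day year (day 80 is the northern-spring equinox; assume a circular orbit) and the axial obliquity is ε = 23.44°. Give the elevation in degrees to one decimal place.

Solar longitude: λ_s = 360° × (50 − 80)/365.25 = -29.569°, i.e. -29.569° + 360° = 330.431°.
sin δ = sin 23.44° × sin 330.431° = -0.19630, so δ = -11.320°.
At local noon the hour angle is zero, so the zenith angle equals |φ − δ| = |+23.8° − (-11.320°)| = 35.120°.
Elevation = 90° − 35.120° = 54.9°.

54.9°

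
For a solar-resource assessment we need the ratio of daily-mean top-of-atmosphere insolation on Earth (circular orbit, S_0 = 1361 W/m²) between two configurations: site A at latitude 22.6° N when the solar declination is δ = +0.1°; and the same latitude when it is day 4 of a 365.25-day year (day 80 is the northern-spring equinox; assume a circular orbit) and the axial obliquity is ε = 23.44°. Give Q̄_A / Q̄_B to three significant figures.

Q̄_A / Q̄_B ≈ 1.46

— Configuration A (ϕ=+22.6°):
cos h₀ = −tan(+22.6°) tan(+0.100°) = -0.0007, h₀ = 1.5715 rad.
Bracket: h₀ sin ϕ sin δ + cos ϕ cos δ sin h₀ = 1.5715×0.38430×0.00175 + 0.92321×1.00000×1.00000 = 0.001057 + 0.923210 = 0.924267.
Q̄ = (S_0/π) × [bracket] = (1361/π) × 0.924267 = 400.41 W/m².
— Configuration B (ϕ=+22.6°):
Solar longitude: L_s = 360° × (4 − 80)/365.25 = -74.908°, i.e. -74.908° + 360° = 285.092°.
sin δ = sin 23.44° × sin 285.092° = -0.38407, so δ = -22.586°.
cos h₀ = −tan(+22.6°) tan(-22.586°) = 0.1732, h₀ = 1.3968 rad.
Bracket: h₀ sin ϕ sin δ + cos ϕ cos δ sin h₀ = 1.3968×0.38430×-0.38407 + 0.92321×0.92330×0.98490 = -0.206165 + 0.839529 = 0.633364.
Q̄ = (S_0/π) × [bracket] = (1361/π) × 0.633364 = 274.39 W/m².
Ratio Q̄_A / Q̄_B = 400.41 / 274.39 = 1.459.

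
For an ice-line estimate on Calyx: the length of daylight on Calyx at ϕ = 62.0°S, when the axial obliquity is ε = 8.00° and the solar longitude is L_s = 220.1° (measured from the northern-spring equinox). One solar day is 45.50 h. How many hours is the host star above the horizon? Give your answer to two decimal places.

25.21 h

Solar declination: sin δ = sin ε · sin L_s = sin 8.00° × sin 220.1° = -0.08964, so δ = -5.143°.
cos h₀ = −tan ϕ · tan δ = −tan(-62.0°) × tan(-5.143°) = -0.1693, so h₀ = 1.7409 rad = 99.75°.
Daylight = 2h₀/(2π) × 45.50 h = (1.7409/π) × 45.50 = 25.21 h.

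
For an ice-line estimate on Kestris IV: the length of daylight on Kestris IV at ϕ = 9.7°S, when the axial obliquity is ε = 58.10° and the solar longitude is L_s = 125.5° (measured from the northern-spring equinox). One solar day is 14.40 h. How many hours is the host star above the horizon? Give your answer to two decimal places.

Solar declination: sin δ = sin ε · sin L_s = sin 58.10° × sin 125.5° = 0.69116, so δ = +43.722°.
cos h₀ = −tan ϕ · tan δ = −tan(-9.7°) × tan(+43.722°) = 0.1635, so h₀ = 1.4066 rad = 80.59°.
Daylight = 2h₀/(2π) × 14.40 h = (1.4066/π) × 14.40 = 6.45 h.

6.45 h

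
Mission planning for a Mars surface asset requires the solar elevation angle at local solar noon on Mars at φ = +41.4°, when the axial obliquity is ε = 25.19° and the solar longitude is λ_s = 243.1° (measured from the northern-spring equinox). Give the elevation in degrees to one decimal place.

26.3°

Solar declination: sin δ = sin ε · sin λ_s = sin 25.19° × sin 243.1° = -0.37957, so δ = -22.307°.
At local noon the hour angle is zero, so the zenith angle equals |φ − δ| = |+41.4° − (-22.307°)| = 63.707°.
Elevation = 90° − 63.707° = 26.3°.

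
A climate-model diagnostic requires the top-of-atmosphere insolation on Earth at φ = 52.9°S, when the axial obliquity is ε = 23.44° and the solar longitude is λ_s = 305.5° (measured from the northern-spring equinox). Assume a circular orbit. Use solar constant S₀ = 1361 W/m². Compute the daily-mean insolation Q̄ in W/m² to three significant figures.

Q̄ ≈ 449 W/m²

Solar declination: sin δ = sin ε · sin λ_s = sin 23.44° × sin 305.5° = -0.32385, so δ = -18.896°.
cos H₀ = −tan(-52.9°) tan(-18.896°) = -0.4526, H₀ = 2.0405 rad.
Bracket: H₀ sin φ sin δ + cos φ cos δ sin H₀ = 2.0405×-0.79758×-0.32385 + 0.60321×0.94611×0.89172 = 0.527054 + 0.508907 = 1.035961.
Q̄ = (S₀/π) × [bracket] = (1361/π) × 1.035961 = 448.8 W/m².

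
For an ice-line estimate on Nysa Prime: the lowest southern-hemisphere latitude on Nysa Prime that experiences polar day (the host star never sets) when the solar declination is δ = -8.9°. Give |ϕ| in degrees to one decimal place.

Polar day requires cos h₀ = −tan ϕ tan δ ≤ −1, i.e. tan ϕ tan δ ≥ 1.
The boundary is |tan ϕ| · |tan δ| = 1, so |ϕ| = 90° − |δ| = 90° − 8.9° = 81.1° in the southern hemisphere.

|ϕ| = 81.1°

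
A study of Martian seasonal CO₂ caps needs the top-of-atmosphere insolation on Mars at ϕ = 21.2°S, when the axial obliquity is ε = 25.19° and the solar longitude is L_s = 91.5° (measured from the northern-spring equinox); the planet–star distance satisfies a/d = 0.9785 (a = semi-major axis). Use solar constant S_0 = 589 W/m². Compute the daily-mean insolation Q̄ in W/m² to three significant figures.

Q̄ ≈ 111 W/m²

Solar declination: sin δ = sin ε · sin L_s = sin 25.19° × sin 91.5° = 0.42548, so δ = +25.181°.
cos h₀ = −tan(-21.2°) tan(+25.181°) = 0.1824, h₀ = 1.3874 rad.
Bracket: h₀ sin ϕ sin δ + cos ϕ cos δ sin h₀ = 1.3874×-0.36162×0.42548 + 0.93232×0.90497×0.98323 = -0.213468 + 0.829572 = 0.616104.
Inverse-square distance factor (a/d)² = 0.9785² = 0.957462.
Q̄ = (S_0/π) × 0.957462 × [bracket] = (589/π) × 0.957462 × 0.616104 = 110.6 W/m².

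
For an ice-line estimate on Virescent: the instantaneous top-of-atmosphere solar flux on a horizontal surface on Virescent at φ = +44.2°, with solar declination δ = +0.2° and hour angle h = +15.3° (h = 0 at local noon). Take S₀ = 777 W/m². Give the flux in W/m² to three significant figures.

cos θ_z = sin φ sin δ + cos φ cos δ cos h = 0.002434 + 0.691497 = 0.693931.
Flux = S₀ · cos θ_z = 777 × 0.693931 = 539.2 W/m².

539 W/m²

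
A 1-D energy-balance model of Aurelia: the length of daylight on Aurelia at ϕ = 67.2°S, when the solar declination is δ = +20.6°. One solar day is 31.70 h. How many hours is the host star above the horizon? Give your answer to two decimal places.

cos h₀ = −tan ϕ · tan δ = −tan(-67.2°) × tan(+20.600°) = 0.8942, so h₀ = 0.4642 rad = 26.60°.
Daylight = 2h₀/(2π) × 31.70 h = (0.4642/π) × 31.70 = 4.68 h.

4.68 h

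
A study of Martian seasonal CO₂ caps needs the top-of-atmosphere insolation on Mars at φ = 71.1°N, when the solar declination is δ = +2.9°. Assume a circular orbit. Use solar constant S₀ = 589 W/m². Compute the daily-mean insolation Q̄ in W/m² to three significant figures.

Q̄ ≈ 75.4 W/m²

cos H₀ = −tan(+71.1°) tan(+2.900°) = -0.1480, H₀ = 1.7193 rad.
Bracket: H₀ sin φ sin δ + cos φ cos δ sin H₀ = 1.7193×0.94609×0.05059 + 0.32392×0.99872×0.98899 = 0.082290 + 0.319944 = 0.402234.
Q̄ = (S₀/π) × [bracket] = (589/π) × 0.402234 = 75.41 W/m².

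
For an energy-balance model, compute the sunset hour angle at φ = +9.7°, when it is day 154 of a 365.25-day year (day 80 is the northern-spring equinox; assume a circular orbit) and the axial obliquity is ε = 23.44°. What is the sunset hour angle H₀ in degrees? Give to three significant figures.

Solar longitude: λ_s = 360° × (154 − 80)/365.25 = 72.936°.
sin δ = sin 23.44° × sin 72.936° = 0.38028, so δ = +22.351°.
cos H₀ = −tan φ · tan δ = −tan(+9.7°) × tan(+22.351°) = -0.0703, so H₀ = 1.6411 rad = 94.03°.

H₀ = 94.0°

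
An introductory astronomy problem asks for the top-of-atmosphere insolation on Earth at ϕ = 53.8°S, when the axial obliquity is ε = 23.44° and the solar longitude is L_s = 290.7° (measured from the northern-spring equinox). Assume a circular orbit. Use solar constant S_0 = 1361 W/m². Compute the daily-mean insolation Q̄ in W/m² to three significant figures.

Q̄ ≈ 478 W/m²

Solar declination: sin δ = sin ε · sin L_s = sin 23.44° × sin 290.7° = -0.37211, so δ = -21.846°.
cos h₀ = −tan(-53.8°) tan(-21.846°) = -0.5478, h₀ = 2.1505 rad.
Bracket: h₀ sin ϕ sin δ + cos ϕ cos δ sin h₀ = 2.1505×-0.80696×-0.37211 + 0.59061×0.92819×0.83664 = 0.645748 + 0.458645 = 1.104393.
Q̄ = (S_0/π) × [bracket] = (1361/π) × 1.104393 = 478.4 W/m².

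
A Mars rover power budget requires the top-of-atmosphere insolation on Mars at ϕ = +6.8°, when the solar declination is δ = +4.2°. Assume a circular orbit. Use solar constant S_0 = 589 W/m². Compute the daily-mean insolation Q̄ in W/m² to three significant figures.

cos h₀ = −tan(+6.8°) tan(+4.200°) = -0.0088, h₀ = 1.5796 rad.
Bracket: h₀ sin ϕ sin δ + cos ϕ cos δ sin h₀ = 1.5796×0.11840×0.07324 + 0.99297×0.99731×0.99996 = 0.013698 + 0.990259 = 1.003957.
Q̄ = (S_0/π) × [bracket] = (589/π) × 1.003957 = 188.2 W/m².

Q̄ ≈ 188 W/m²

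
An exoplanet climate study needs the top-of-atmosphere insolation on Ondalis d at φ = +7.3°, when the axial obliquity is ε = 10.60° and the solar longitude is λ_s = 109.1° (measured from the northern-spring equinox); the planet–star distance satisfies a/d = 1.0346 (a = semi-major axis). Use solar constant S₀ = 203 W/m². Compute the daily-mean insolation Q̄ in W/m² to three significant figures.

Solar declination: sin δ = sin ε · sin λ_s = sin 10.60° × sin 109.1° = 0.17382, so δ = +10.010°.
cos H₀ = −tan(+7.3°) tan(+10.010°) = -0.0226, H₀ = 1.5934 rad.
Bracket: H₀ sin φ sin δ + cos φ cos δ sin H₀ = 1.5934×0.12706×0.17382 + 0.99189×0.98478×0.99974 = 0.035191 + 0.976539 = 1.011730.
Inverse-square distance factor (a/d)² = 1.0346² = 1.070397.
Q̄ = (S₀/π) × 1.070397 × [bracket] = (203/π) × 1.070397 × 1.011730 = 69.98 W/m².

Q̄ ≈ 70.0 W/m²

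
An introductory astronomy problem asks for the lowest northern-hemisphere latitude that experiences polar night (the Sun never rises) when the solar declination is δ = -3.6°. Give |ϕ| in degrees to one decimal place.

|ϕ| = 86.4°

Polar night requires cos h₀ = −tan ϕ tan δ ≥ 1, i.e. tan ϕ tan δ ≤ −1.
The boundary is |tan ϕ| · |tan δ| = 1, so |ϕ| = 90° − |δ| = 90° − 3.6° = 86.4° in the northern hemisphere.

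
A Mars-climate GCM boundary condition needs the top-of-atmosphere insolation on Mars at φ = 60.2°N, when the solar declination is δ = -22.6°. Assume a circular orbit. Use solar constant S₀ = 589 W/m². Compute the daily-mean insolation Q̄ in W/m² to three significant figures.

cos H₀ = −tan(+60.2°) tan(-22.600°) = 0.7268, H₀ = 0.7571 rad.
Bracket: H₀ sin φ sin δ + cos φ cos δ sin H₀ = 0.7571×0.86777×-0.38430 + 0.49697×0.92321×0.68682 = -0.252481 + 0.315118 = 0.062637.
Q̄ = (S₀/π) × [bracket] = (589/π) × 0.062637 = 11.74 W/m².

Q̄ ≈ 11.7 W/m²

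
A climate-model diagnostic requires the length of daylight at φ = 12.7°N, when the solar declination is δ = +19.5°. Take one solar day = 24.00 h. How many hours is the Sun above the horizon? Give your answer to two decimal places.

cos H₀ = −tan φ · tan δ = −tan(+12.7°) × tan(+19.500°) = -0.0798, so H₀ = 1.6507 rad = 94.58°.
Daylight = 2H₀/(2π) × 24.00 h = (1.6507/π) × 24.00 = 12.61 h.

12.61 h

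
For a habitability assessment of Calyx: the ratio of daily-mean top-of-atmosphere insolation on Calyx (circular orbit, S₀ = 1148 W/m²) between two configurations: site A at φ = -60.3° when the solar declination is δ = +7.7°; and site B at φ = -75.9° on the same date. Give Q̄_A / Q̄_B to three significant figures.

Q̄_A / Q̄_B ≈ 4.40

— Configuration A (φ=-60.3°):
cos H₀ = −tan(-60.3°) tan(+7.700°) = 0.2370, H₀ = 1.3315 rad.
Bracket: H₀ sin φ sin δ + cos φ cos δ sin H₀ = 1.3315×-0.86863×0.13399 + 0.49546×0.99098×0.97150 = -0.154970 + 0.476998 = 0.322028.
Q̄ = (S₀/π) × [bracket] = (1148/π) × 0.322028 = 117.68 W/m².
— Configuration B (φ=-75.9°):
cos H₀ = −tan(-75.9°) tan(+7.700°) = 0.5383, H₀ = 1.0024 rad.
Bracket: H₀ sin φ sin δ + cos φ cos δ sin H₀ = 1.0024×-0.96987×0.13399 + 0.24362×0.99098×0.84277 = -0.130265 + 0.203464 = 0.073199.
Q̄ = (S₀/π) × [bracket] = (1148/π) × 0.073199 = 26.748 W/m².
Ratio Q̄_A / Q̄_B = 117.68 / 26.748 = 4.400.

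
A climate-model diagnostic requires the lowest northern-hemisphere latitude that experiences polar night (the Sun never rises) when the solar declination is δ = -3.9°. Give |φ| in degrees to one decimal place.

|φ| = 86.1°

Polar night requires cos H₀ = −tan φ tan δ ≥ 1, i.e. tan φ tan δ ≤ −1.
The boundary is |tan φ| · |tan δ| = 1, so |φ| = 90° − |δ| = 90° − 3.9° = 86.1° in the northern hemisphere.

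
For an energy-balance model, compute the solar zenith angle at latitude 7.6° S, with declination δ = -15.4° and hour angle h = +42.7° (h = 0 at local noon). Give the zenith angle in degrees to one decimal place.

cos θ_z = sin φ sin δ + cos φ cos δ cos h = 0.035121 + 0.702304 = 0.737425.
θ_z = arccos(0.737425) = 42.5°.

θ_z = 42.5°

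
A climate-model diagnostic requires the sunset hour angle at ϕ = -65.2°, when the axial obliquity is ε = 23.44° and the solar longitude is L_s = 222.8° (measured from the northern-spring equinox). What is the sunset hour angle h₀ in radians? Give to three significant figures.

Solar declination: sin δ = sin ε · sin L_s = sin 23.44° × sin 222.8° = -0.27027, so δ = -15.681°.
cos h₀ = −tan ϕ · tan δ = −tan(-65.2°) × tan(-15.681°) = -0.6075, so h₀ = 2.2238 rad = 127.41°.

h₀ = 2.22 rad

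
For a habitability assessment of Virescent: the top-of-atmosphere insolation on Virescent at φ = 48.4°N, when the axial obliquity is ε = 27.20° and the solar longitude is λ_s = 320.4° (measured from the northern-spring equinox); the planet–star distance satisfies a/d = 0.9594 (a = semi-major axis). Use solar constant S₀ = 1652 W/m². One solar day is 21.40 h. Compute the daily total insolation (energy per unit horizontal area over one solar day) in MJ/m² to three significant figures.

12.3 MJ/m²

Solar declination: sin δ = sin ε · sin λ_s = sin 27.20° × sin 320.4° = -0.29137, so δ = -16.940°.
cos H₀ = −tan(+48.4°) tan(-16.940°) = 0.3431, H₀ = 1.2206 rad.
Bracket: H₀ sin φ sin δ + cos φ cos δ sin H₀ = 1.2206×0.74780×-0.29137 + 0.66393×0.95661×0.93931 = -0.265952 + 0.596577 = 0.330625.
Inverse-square distance factor (a/d)² = 0.9594² = 0.920448.
Q̄ = (S₀/π) × 0.920448 × [bracket] = (1652/π) × 0.920448 × 0.330625 = 160.03 W/m².
Daily total = Q̄ × 21.40 h × 3600 s/h = 160.03 × 21.40 × 3600 / 10⁶ = 12.33 MJ/m².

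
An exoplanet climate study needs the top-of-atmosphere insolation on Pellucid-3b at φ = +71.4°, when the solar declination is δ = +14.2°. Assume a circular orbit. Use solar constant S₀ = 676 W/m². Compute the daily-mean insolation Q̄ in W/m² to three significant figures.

Q̄ ≈ 165 W/m²

cos H₀ = −tan(+71.4°) tan(+14.200°) = -0.7519, H₀ = 2.4217 rad.
Bracket: H₀ sin φ sin δ + cos φ cos δ sin H₀ = 2.4217×0.94777×0.24531 + 0.31896×0.96945×0.65929 = 0.563039 + 0.203863 = 0.766902.
Q̄ = (S₀/π) × [bracket] = (676/π) × 0.766902 = 165.0 W/m².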